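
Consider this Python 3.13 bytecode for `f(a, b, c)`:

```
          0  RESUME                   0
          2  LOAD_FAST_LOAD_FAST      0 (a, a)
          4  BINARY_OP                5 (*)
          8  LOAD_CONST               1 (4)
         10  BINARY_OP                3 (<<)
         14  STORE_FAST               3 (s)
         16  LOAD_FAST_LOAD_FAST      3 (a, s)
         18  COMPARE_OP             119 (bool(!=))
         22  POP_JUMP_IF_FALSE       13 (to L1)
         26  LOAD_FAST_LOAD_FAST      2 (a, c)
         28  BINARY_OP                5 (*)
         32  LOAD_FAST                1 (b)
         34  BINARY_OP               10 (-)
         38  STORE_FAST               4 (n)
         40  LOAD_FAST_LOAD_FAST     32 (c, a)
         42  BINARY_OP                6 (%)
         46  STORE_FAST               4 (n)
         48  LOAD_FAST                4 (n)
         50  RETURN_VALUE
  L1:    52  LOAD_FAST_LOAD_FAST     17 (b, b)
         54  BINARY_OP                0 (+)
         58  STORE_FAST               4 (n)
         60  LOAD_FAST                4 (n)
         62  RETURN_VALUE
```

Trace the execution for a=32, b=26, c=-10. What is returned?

LOAD_FAST_LOAD_FAST a,a → push 32,32. Stack: [32, 32]
BINARY_OP * → 32 * 32 = 1024. Stack: [1024]
LOAD_CONST → push 4. Stack: [1024, 4]
BINARY_OP << → 1024 << 4 = 16384. Stack: [16384]
STORE_FAST s → s=16384. Stack: []
LOAD_FAST_LOAD_FAST a,s → push 32,16384. Stack: [32, 16384]
COMPARE_OP bool(!=) → 32 vs 16384 = True. Stack: [True]
POP_JUMP_IF_FALSE → pop True; no jump. Stack: []
LOAD_FAST_LOAD_FAST a,c → push 32,-10. Stack: [32, -10]
BINARY_OP * → 32 * -10 = -320. Stack: [-320]
LOAD_FAST b → push 26. Stack: [-320, 26]
BINARY_OP - → -320 - 26 = -346. Stack: [-346]
STORE_FAST n → n=-346. Stack: []
LOAD_FAST_LOAD_FAST c,a → push -10,32. Stack: [-10, 32]
BINARY_OP % → -10 % 32 = 22. Stack: [22]
STORE_FAST n → n=22. Stack: []
LOAD_FAST n → push 22. Stack: [22]
RETURN_VALUE → return 22.

22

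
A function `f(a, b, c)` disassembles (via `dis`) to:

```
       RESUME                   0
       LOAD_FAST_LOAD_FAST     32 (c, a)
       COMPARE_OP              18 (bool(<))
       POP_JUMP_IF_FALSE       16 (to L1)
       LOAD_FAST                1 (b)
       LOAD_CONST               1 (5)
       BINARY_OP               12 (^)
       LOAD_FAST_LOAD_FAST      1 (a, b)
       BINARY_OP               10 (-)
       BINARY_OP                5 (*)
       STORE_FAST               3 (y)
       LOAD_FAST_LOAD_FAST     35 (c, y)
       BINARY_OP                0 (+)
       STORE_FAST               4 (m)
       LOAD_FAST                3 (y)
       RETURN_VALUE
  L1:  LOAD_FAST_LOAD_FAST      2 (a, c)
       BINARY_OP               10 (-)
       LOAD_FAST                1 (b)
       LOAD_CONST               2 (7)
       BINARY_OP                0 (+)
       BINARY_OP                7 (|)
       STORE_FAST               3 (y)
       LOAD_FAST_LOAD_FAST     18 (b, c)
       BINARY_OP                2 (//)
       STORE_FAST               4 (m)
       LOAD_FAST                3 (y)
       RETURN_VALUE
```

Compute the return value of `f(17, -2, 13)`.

-95

LOAD_FAST_LOAD_FAST c,a → push 13,17. Stack: [13, 17]
COMPARE_OP bool(<) → 13 vs 17 = True. Stack: [True]
POP_JUMP_IF_FALSE → pop True; no jump. Stack: []
LOAD_FAST b → push -2. Stack: [-2]
LOAD_CONST → push 5. Stack: [-2, 5]
BINARY_OP ^ → -2 ^ 5 = -5. Stack: [-5]
LOAD_FAST_LOAD_FAST a,b → push 17,-2. Stack: [-5, 17, -2]
BINARY_OP - → 17 - -2 = 19. Stack: [-5, 19]
BINARY_OP * → -5 * 19 = -95. Stack: [-95]
STORE_FAST y → y=-95. Stack: []
LOAD_FAST_LOAD_FAST c,y → push 13,-95. Stack: [13, -95]
BINARY_OP + → 13 + -95 = -82. Stack: [-82]
STORE_FAST m → m=-82. Stack: []
LOAD_FAST y → push -95. Stack: [-95]
RETURN_VALUE → return -95.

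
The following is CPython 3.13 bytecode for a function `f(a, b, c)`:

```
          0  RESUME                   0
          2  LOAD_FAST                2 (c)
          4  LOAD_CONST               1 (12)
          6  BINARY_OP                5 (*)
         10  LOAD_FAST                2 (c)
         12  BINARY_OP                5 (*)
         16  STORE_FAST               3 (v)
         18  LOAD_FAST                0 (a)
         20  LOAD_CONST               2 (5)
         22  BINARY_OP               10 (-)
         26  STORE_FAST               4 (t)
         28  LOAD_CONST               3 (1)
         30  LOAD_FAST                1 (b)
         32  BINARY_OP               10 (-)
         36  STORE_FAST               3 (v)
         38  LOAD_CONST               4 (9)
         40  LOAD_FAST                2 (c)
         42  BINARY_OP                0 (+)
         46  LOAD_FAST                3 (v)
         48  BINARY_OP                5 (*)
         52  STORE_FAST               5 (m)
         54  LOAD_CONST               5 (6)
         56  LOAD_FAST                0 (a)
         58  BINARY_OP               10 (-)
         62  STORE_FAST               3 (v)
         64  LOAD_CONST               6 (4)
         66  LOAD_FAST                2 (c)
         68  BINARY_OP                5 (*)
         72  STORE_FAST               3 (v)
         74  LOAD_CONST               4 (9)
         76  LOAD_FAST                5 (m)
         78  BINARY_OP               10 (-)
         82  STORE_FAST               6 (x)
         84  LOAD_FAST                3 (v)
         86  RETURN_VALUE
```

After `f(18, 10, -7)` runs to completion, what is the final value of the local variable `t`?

13

LOAD_FAST c → push -7. Stack: [-7]
LOAD_CONST → push 12. Stack: [-7, 12]
BINARY_OP * → -7 * 12 = -84. Stack: [-84]
LOAD_FAST c → push -7. Stack: [-84, -7]
BINARY_OP * → -84 * -7 = 588. Stack: [588]
STORE_FAST v → v=588. Stack: []
LOAD_FAST a → push 18. Stack: [18]
LOAD_CONST → push 5. Stack: [18, 5]
BINARY_OP - → 18 - 5 = 13. Stack: [13]
STORE_FAST t → t=13. Stack: []
LOAD_CONST → push 1. Stack: [1]
LOAD_FAST b → push 10. Stack: [1, 10]
BINARY_OP - → 1 - 10 = -9. Stack: [-9]
STORE_FAST v → v=-9. Stack: []
LOAD_CONST → push 9. Stack: [9]
LOAD_FAST c → push -7. Stack: [9, -7]
BINARY_OP + → 9 + -7 = 2. Stack: [2]
LOAD_FAST v → push -9. Stack: [2, -9]
BINARY_OP * → 2 * -9 = -18. Stack: [-18]
STORE_FAST m → m=-18. Stack: []
LOAD_CONST → push 6. Stack: [6]
LOAD_FAST a → push 18. Stack: [6, 18]
BINARY_OP - → 6 - 18 = -12. Stack: [-12]
STORE_FAST v → v=-12. Stack: []
LOAD_CONST → push 4. Stack: [4]
LOAD_FAST c → push -7. Stack: [4, -7]
BINARY_OP * → 4 * -7 = -28. Stack: [-28]
STORE_FAST v → v=-28. Stack: []
LOAD_CONST → push 9. Stack: [9]
LOAD_FAST m → push -18. Stack: [9, -18]
BINARY_OP - → 9 - -18 = 27. Stack: [27]
STORE_FAST x → x=27. Stack: []
LOAD_FAST v → push -28. Stack: [-28]
RETURN_VALUE → return -28.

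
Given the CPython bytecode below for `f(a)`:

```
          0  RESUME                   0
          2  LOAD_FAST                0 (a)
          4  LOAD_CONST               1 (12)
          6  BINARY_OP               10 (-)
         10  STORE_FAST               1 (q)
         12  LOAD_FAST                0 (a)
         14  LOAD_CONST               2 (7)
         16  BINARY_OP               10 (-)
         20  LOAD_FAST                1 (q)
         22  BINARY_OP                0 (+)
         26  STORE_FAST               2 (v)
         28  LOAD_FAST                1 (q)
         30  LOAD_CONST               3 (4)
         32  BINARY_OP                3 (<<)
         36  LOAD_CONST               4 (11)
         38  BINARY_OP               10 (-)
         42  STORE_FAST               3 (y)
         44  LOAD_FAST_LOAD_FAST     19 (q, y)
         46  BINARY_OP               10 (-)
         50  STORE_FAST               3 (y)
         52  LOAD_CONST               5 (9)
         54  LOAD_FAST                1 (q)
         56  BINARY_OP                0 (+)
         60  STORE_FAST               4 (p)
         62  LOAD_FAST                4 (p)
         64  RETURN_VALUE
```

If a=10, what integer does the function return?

LOAD_FAST a → push 10. Stack: [10]
LOAD_CONST → push 12. Stack: [10, 12]
BINARY_OP - → 10 - 12 = -2. Stack: [-2]
STORE_FAST q → q=-2. Stack: []
LOAD_FAST a → push 10. Stack: [10]
LOAD_CONST → push 7. Stack: [10, 7]
BINARY_OP - → 10 - 7 = 3. Stack: [3]
LOAD_FAST q → push -2. Stack: [3, -2]
BINARY_OP + → 3 + -2 = 1. Stack: [1]
STORE_FAST v → v=1. Stack: []
LOAD_FAST q → push -2. Stack: [-2]
LOAD_CONST → push 4. Stack: [-2, 4]
BINARY_OP << → -2 << 4 = -32. Stack: [-32]
LOAD_CONST → push 11. Stack: [-32, 11]
BINARY_OP - → -32 - 11 = -43. Stack: [-43]
STORE_FAST y → y=-43. Stack: []
LOAD_FAST_LOAD_FAST q,y → push -2,-43. Stack: [-2, -43]
BINARY_OP - → -2 - -43 = 41. Stack: [41]
STORE_FAST y → y=41. Stack: []
LOAD_CONST → push 9. Stack: [9]
LOAD_FAST q → push -2. Stack: [9, -2]
BINARY_OP + → 9 + -2 = 7. Stack: [7]
STORE_FAST p → p=7. Stack: []
LOAD_FAST p → push 7. Stack: [7]
RETURN_VALUE → return 7.

7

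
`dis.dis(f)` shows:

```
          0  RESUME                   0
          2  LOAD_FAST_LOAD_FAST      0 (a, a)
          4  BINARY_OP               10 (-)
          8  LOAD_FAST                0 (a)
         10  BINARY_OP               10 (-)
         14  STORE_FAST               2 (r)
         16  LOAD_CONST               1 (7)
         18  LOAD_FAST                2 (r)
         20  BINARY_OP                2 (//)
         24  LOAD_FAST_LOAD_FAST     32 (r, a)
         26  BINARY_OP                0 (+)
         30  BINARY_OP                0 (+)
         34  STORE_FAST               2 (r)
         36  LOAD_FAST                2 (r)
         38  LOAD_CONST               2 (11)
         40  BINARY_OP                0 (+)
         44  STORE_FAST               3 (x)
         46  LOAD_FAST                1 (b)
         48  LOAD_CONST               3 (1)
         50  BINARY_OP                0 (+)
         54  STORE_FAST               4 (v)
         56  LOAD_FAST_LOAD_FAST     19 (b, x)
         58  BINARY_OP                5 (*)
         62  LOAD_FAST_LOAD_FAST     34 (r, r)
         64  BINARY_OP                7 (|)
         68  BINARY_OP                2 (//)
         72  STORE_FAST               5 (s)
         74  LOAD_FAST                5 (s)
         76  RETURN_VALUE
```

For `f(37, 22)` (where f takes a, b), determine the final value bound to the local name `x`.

10

LOAD_FAST_LOAD_FAST a,a → push 37,37. Stack: [37, 37]
BINARY_OP - → 37 - 37 = 0. Stack: [0]
LOAD_FAST a → push 37. Stack: [0, 37]
BINARY_OP - → 0 - 37 = -37. Stack: [-37]
STORE_FAST r → r=-37. Stack: []
LOAD_CONST → push 7. Stack: [7]
LOAD_FAST r → push -37. Stack: [7, -37]
BINARY_OP // → 7 // -37 = -1. Stack: [-1]
LOAD_FAST_LOAD_FAST r,a → push -37,37. Stack: [-1, -37, 37]
BINARY_OP + → -37 + 37 = 0. Stack: [-1, 0]
BINARY_OP + → -1 + 0 = -1. Stack: [-1]
STORE_FAST r → r=-1. Stack: []
LOAD_FAST r → push -1. Stack: [-1]
LOAD_CONST → push 11. Stack: [-1, 11]
BINARY_OP + → -1 + 11 = 10. Stack: [10]
STORE_FAST x → x=10. Stack: []
LOAD_FAST b → push 22. Stack: [22]
LOAD_CONST → push 1. Stack: [22, 1]
BINARY_OP + → 22 + 1 = 23. Stack: [23]
STORE_FAST v → v=23. Stack: []
LOAD_FAST_LOAD_FAST b,x → push 22,10. Stack: [22, 10]
BINARY_OP * → 22 * 10 = 220. Stack: [220]
LOAD_FAST_LOAD_FAST r,r → push -1,-1. Stack: [220, -1, -1]
BINARY_OP | → -1 | -1 = -1. Stack: [220, -1]
BINARY_OP // → 220 // -1 = -220. Stack: [-220]
STORE_FAST s → s=-220. Stack: []
LOAD_FAST s → push -220. Stack: [-220]
RETURN_VALUE → return -220.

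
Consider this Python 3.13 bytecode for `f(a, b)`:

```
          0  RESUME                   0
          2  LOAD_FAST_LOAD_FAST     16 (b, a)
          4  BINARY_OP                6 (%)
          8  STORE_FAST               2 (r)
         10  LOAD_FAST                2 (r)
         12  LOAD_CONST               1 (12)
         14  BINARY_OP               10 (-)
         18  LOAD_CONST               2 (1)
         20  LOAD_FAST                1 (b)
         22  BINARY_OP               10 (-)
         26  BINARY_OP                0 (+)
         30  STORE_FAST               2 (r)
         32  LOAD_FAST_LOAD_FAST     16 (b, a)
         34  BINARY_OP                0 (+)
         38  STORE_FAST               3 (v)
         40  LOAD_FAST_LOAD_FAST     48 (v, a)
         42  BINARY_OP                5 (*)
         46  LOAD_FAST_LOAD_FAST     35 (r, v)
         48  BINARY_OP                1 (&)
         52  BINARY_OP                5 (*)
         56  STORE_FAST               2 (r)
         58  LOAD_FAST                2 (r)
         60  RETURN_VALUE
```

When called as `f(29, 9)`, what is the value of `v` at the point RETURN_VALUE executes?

LOAD_FAST_LOAD_FAST b,a → push 9,29. Stack: [9, 29]
BINARY_OP % → 9 % 29 = 9. Stack: [9]
STORE_FAST r → r=9. Stack: []
LOAD_FAST r → push 9. Stack: [9]
LOAD_CONST → push 12. Stack: [9, 12]
BINARY_OP - → 9 - 12 = -3. Stack: [-3]
LOAD_CONST → push 1. Stack: [-3, 1]
LOAD_FAST b → push 9. Stack: [-3, 1, 9]
BINARY_OP - → 1 - 9 = -8. Stack: [-3, -8]
BINARY_OP + → -3 + -8 = -11. Stack: [-11]
STORE_FAST r → r=-11. Stack: []
LOAD_FAST_LOAD_FAST b,a → push 9,29. Stack: [9, 29]
BINARY_OP + → 9 + 29 = 38. Stack: [38]
STORE_FAST v → v=38. Stack: []
LOAD_FAST_LOAD_FAST v,a → push 38,29. Stack: [38, 29]
BINARY_OP * → 38 * 29 = 1102. Stack: [1102]
LOAD_FAST_LOAD_FAST r,v → push -11,38. Stack: [1102, -11, 38]
BINARY_OP & → -11 & 38 = 36. Stack: [1102, 36]
BINARY_OP * → 1102 * 36 = 39672. Stack: [39672]
STORE_FAST r → r=39672. Stack: []
LOAD_FAST r → push 39672. Stack: [39672]
RETURN_VALUE → return 39672.

38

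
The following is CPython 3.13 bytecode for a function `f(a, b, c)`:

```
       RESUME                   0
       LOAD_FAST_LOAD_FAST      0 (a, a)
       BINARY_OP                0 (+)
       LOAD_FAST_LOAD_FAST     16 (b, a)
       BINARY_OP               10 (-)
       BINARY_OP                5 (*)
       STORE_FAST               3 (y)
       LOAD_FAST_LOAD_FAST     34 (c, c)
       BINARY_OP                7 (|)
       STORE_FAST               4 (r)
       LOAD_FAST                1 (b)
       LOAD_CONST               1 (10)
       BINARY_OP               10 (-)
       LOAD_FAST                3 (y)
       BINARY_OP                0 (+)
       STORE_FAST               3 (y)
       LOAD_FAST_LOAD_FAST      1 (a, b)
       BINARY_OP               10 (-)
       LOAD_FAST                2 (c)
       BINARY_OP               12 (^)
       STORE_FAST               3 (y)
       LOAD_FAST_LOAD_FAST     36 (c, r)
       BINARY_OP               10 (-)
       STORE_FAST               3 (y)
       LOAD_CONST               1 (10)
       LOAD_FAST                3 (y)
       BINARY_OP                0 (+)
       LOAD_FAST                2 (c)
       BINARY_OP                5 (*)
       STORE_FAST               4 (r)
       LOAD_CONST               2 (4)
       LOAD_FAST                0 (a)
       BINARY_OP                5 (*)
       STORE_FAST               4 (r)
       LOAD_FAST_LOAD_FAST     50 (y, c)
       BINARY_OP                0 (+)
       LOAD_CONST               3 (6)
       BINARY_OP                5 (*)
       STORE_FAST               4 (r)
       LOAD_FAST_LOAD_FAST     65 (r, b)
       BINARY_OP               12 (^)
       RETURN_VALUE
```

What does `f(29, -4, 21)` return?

LOAD_FAST_LOAD_FAST a,a → push 29,29. Stack: [29, 29]
BINARY_OP + → 29 + 29 = 58. Stack: [58]
LOAD_FAST_LOAD_FAST b,a → push -4,29. Stack: [58, -4, 29]
BINARY_OP - → -4 - 29 = -33. Stack: [58, -33]
BINARY_OP * → 58 * -33 = -1914. Stack: [-1914]
STORE_FAST y → y=-1914. Stack: []
LOAD_FAST_LOAD_FAST c,c → push 21,21. Stack: [21, 21]
BINARY_OP | → 21 | 21 = 21. Stack: [21]
STORE_FAST r → r=21. Stack: []
LOAD_FAST b → push -4. Stack: [-4]
LOAD_CONST → push 10. Stack: [-4, 10]
BINARY_OP - → -4 - 10 = -14. Stack: [-14]
LOAD_FAST y → push -1914. Stack: [-14, -1914]
BINARY_OP + → -14 + -1914 = -1928. Stack: [-1928]
STORE_FAST y → y=-1928. Stack: []
LOAD_FAST_LOAD_FAST a,b → push 29,-4. Stack: [29, -4]
BINARY_OP - → 29 - -4 = 33. Stack: [33]
LOAD_FAST c → push 21. Stack: [33, 21]
BINARY_OP ^ → 33 ^ 21 = 52. Stack: [52]
STORE_FAST y → y=52. Stack: []
LOAD_FAST_LOAD_FAST c,r → push 21,21. Stack: [21, 21]
BINARY_OP - → 21 - 21 = 0. Stack: [0]
STORE_FAST y → y=0. Stack: []
LOAD_CONST → push 10. Stack: [10]
LOAD_FAST y → push 0. Stack: [10, 0]
BINARY_OP + → 10 + 0 = 10. Stack: [10]
LOAD_FAST c → push 21. Stack: [10, 21]
BINARY_OP * → 10 * 21 = 210. Stack: [210]
STORE_FAST r → r=210. Stack: []
LOAD_CONST → push 4. Stack: [4]
LOAD_FAST a → push 29. Stack: [4, 29]
BINARY_OP * → 4 * 29 = 116. Stack: [116]
STORE_FAST r → r=116. Stack: []
LOAD_FAST_LOAD_FAST y,c → push 0,21. Stack: [0, 21]
BINARY_OP + → 0 + 21 = 21. Stack: [21]
LOAD_CONST → push 6. Stack: [21, 6]
BINARY_OP * → 21 * 6 = 126. Stack: [126]
STORE_FAST r → r=126. Stack: []
LOAD_FAST_LOAD_FAST r,b → push 126,-4. Stack: [126, -4]
BINARY_OP ^ → 126 ^ -4 = -126. Stack: [-126]
RETURN_VALUE → return -126.

-126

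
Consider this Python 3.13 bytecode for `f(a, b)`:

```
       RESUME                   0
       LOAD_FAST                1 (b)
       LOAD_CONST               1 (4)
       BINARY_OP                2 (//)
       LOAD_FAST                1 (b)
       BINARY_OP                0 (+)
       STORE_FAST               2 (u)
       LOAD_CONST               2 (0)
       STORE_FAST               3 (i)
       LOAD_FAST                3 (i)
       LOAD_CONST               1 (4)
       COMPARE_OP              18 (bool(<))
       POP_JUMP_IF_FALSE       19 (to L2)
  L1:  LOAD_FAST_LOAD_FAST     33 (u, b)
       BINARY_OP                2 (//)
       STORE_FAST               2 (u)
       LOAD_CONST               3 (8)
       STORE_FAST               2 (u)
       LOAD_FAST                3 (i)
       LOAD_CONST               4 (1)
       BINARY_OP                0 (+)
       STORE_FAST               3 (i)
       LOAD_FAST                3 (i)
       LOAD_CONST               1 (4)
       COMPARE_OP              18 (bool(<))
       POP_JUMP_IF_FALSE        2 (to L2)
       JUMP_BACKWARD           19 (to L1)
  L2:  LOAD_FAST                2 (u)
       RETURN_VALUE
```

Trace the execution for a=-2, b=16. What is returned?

8

LOAD_FAST b → push 16. Stack: [16]
LOAD_CONST → push 4. Stack: [16, 4]
BINARY_OP // → 16 // 4 = 4. Stack: [4]
LOAD_FAST b → push 16. Stack: [4, 16]
BINARY_OP + → 4 + 16 = 20. Stack: [20]
STORE_FAST u → u=20. Stack: []
LOAD_CONST → push 0. Stack: [0]
STORE_FAST i → i=0. Stack: []
LOAD_FAST i → push 0. Stack: [0]
LOAD_CONST → push 4. Stack: [0, 4]
COMPARE_OP bool(<) → 0 vs 4 = True. Stack: [True]
POP_JUMP_IF_FALSE → pop True; no jump. Stack: []
LOAD_FAST_LOAD_FAST u,b → push 20,16. Stack: [20, 16]
BINARY_OP // → 20 // 16 = 1. Stack: [1]
STORE_FAST u → u=1. Stack: []
LOAD_CONST → push 8. Stack: [8]
STORE_FAST u → u=8. Stack: []
LOAD_FAST i → push 0. Stack: [0]
LOAD_CONST → push 1. Stack: [0, 1]
BINARY_OP + → 0 + 1 = 1. Stack: [1]
STORE_FAST i → i=1. Stack: []
LOAD_FAST i → push 1. Stack: [1]
LOAD_CONST → push 4. Stack: [1, 4]
COMPARE_OP bool(<) → 1 vs 4 = True. Stack: [True]
POP_JUMP_IF_FALSE → pop True; no jump. Stack: []
LOAD_FAST_LOAD_FAST u,b → push 8,16. Stack: [8, 16]
BINARY_OP // → 8 // 16 = 0. Stack: [0]
STORE_FAST u → u=0. Stack: []
LOAD_CONST → push 8. Stack: [8]
STORE_FAST u → u=8. Stack: []
LOAD_FAST i → push 1. Stack: [1]
LOAD_CONST → push 1. Stack: [1, 1]
BINARY_OP + → 1 + 1 = 2. Stack: [2]
STORE_FAST i → i=2. Stack: []
LOAD_FAST i → push 2. Stack: [2]
LOAD_CONST → push 4. Stack: [2, 4]
COMPARE_OP bool(<) → 2 vs 4 = True. Stack: [True]
POP_JUMP_IF_FALSE → pop True; no jump. Stack: []
LOAD_FAST_LOAD_FAST u,b → push 8,16. Stack: [8, 16]
BINARY_OP // → 8 // 16 = 0. Stack: [0]
STORE_FAST u → u=0. Stack: []
LOAD_CONST → push 8. Stack: [8]
STORE_FAST u → u=8. Stack: []
LOAD_FAST i → push 2. Stack: [2]
LOAD_CONST → push 1. Stack: [2, 1]
BINARY_OP + → 2 + 1 = 3. Stack: [3]
STORE_FAST i → i=3. Stack: []
LOAD_FAST i → push 3. Stack: [3]
LOAD_CONST → push 4. Stack: [3, 4]
COMPARE_OP bool(<) → 3 vs 4 = True. Stack: [True]
POP_JUMP_IF_FALSE → pop True; no jump. Stack: []
LOAD_FAST_LOAD_FAST u,b → push 8,16. Stack: [8, 16]
BINARY_OP // → 8 // 16 = 0. Stack: [0]
STORE_FAST u → u=0. Stack: []
LOAD_CONST → push 8. Stack: [8]
STORE_FAST u → u=8. Stack: []
LOAD_FAST i → push 3. Stack: [3]
LOAD_CONST → push 1. Stack: [3, 1]
BINARY_OP + → 3 + 1 = 4. Stack: [4]
STORE_FAST i → i=4. Stack: []
LOAD_FAST i → push 4. Stack: [4]
LOAD_CONST → push 4. Stack: [4, 4]
COMPARE_OP bool(<) → 4 vs 4 = False. Stack: [False]
POP_JUMP_IF_FALSE → pop False; jump. Stack: []
LOAD_FAST u → push 8. Stack: [8]
RETURN_VALUE → return 8.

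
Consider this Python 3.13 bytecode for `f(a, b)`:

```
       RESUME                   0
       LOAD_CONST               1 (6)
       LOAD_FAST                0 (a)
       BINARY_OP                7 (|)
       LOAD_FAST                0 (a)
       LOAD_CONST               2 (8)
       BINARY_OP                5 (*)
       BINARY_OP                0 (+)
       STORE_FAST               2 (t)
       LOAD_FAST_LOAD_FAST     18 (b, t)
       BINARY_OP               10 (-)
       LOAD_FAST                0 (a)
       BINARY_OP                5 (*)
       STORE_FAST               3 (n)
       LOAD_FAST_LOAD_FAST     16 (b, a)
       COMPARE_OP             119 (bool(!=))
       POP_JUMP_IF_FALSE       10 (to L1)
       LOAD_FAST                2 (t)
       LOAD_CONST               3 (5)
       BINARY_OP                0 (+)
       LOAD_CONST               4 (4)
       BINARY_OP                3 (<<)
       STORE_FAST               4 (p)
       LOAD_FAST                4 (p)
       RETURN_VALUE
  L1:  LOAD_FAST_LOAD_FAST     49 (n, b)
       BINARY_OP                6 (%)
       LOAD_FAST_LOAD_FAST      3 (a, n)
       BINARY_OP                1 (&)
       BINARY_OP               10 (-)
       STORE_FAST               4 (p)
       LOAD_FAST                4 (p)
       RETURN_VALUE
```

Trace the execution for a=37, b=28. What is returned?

5440

LOAD_CONST → push 6. Stack: [6]
LOAD_FAST a → push 37. Stack: [6, 37]
BINARY_OP | → 6 | 37 = 39. Stack: [39]
LOAD_FAST a → push 37. Stack: [39, 37]
LOAD_CONST → push 8. Stack: [39, 37, 8]
BINARY_OP * → 37 * 8 = 296. Stack: [39, 296]
BINARY_OP + → 39 + 296 = 335. Stack: [335]
STORE_FAST t → t=335. Stack: []
LOAD_FAST_LOAD_FAST b,t → push 28,335. Stack: [28, 335]
BINARY_OP - → 28 - 335 = -307. Stack: [-307]
LOAD_FAST a → push 37. Stack: [-307, 37]
BINARY_OP * → -307 * 37 = -11359. Stack: [-11359]
STORE_FAST n → n=-11359. Stack: []
LOAD_FAST_LOAD_FAST b,a → push 28,37. Stack: [28, 37]
COMPARE_OP bool(!=) → 28 vs 37 = True. Stack: [True]
POP_JUMP_IF_FALSE → pop True; no jump. Stack: []
LOAD_FAST t → push 335. Stack: [335]
LOAD_CONST → push 5. Stack: [335, 5]
BINARY_OP + → 335 + 5 = 340. Stack: [340]
LOAD_CONST → push 4. Stack: [340, 4]
BINARY_OP << → 340 << 4 = 5440. Stack: [5440]
STORE_FAST p → p=5440. Stack: []
LOAD_FAST p → push 5440. Stack: [5440]
RETURN_VALUE → return 5440.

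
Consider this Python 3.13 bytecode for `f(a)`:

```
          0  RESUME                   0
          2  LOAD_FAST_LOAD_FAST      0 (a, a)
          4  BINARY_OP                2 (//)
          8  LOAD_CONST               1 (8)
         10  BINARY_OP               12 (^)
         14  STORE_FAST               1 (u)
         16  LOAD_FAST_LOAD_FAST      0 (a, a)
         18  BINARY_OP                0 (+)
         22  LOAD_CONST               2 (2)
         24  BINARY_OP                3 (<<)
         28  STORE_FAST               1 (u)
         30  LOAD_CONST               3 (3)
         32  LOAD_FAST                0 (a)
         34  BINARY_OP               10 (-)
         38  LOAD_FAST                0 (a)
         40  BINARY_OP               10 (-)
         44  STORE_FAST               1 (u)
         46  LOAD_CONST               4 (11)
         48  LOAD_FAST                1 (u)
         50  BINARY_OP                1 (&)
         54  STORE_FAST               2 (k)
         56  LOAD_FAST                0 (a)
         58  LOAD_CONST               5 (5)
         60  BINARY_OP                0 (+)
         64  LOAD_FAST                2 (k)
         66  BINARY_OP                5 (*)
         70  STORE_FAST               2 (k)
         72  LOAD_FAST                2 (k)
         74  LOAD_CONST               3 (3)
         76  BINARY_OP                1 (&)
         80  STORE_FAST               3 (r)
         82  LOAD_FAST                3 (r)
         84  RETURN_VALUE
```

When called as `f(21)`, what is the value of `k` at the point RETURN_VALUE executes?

LOAD_FAST_LOAD_FAST a,a → push 21,21. Stack: [21, 21]
BINARY_OP // → 21 // 21 = 1. Stack: [1]
LOAD_CONST → push 8. Stack: [1, 8]
BINARY_OP ^ → 1 ^ 8 = 9. Stack: [9]
STORE_FAST u → u=9. Stack: []
LOAD_FAST_LOAD_FAST a,a → push 21,21. Stack: [21, 21]
BINARY_OP + → 21 + 21 = 42. Stack: [42]
LOAD_CONST → push 2. Stack: [42, 2]
BINARY_OP << → 42 << 2 = 168. Stack: [168]
STORE_FAST u → u=168. Stack: []
LOAD_CONST → push 3. Stack: [3]
LOAD_FAST a → push 21. Stack: [3, 21]
BINARY_OP - → 3 - 21 = -18. Stack: [-18]
LOAD_FAST a → push 21. Stack: [-18, 21]
BINARY_OP - → -18 - 21 = -39. Stack: [-39]
STORE_FAST u → u=-39. Stack: []
LOAD_CONST → push 11. Stack: [11]
LOAD_FAST u → push -39. Stack: [11, -39]
BINARY_OP & → 11 & -39 = 9. Stack: [9]
STORE_FAST k → k=9. Stack: []
LOAD_FAST a → push 21. Stack: [21]
LOAD_CONST → push 5. Stack: [21, 5]
BINARY_OP + → 21 + 5 = 26. Stack: [26]
LOAD_FAST k → push 9. Stack: [26, 9]
BINARY_OP * → 26 * 9 = 234. Stack: [234]
STORE_FAST k → k=234. Stack: []
LOAD_FAST k → push 234. Stack: [234]
LOAD_CONST → push 3. Stack: [234, 3]
BINARY_OP & → 234 & 3 = 2. Stack: [2]
STORE_FAST r → r=2. Stack: []
LOAD_FAST r → push 2. Stack: [2]
RETURN_VALUE → return 2.

234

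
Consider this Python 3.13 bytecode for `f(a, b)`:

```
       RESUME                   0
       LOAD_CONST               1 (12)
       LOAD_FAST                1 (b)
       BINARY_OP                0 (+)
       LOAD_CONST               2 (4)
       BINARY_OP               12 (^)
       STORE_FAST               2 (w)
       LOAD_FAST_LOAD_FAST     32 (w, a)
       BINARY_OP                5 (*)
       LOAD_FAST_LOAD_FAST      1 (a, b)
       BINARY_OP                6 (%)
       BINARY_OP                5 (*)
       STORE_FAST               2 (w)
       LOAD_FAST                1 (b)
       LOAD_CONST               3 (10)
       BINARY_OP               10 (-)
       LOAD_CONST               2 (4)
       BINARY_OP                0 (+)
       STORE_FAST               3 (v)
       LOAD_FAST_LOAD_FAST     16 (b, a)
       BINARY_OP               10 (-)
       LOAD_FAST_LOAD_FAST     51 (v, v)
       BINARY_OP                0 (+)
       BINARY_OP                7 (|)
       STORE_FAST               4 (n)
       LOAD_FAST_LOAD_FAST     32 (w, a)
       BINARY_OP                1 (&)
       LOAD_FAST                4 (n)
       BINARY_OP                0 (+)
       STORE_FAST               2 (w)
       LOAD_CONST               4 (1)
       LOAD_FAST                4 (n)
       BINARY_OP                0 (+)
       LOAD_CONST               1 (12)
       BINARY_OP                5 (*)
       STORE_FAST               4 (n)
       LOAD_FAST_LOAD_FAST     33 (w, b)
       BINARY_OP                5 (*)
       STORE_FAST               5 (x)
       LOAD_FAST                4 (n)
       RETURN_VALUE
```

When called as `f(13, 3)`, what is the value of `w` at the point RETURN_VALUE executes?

LOAD_CONST → push 12. Stack: [12]
LOAD_FAST b → push 3. Stack: [12, 3]
BINARY_OP + → 12 + 3 = 15. Stack: [15]
LOAD_CONST → push 4. Stack: [15, 4]
BINARY_OP ^ → 15 ^ 4 = 11. Stack: [11]
STORE_FAST w → w=11. Stack: []
LOAD_FAST_LOAD_FAST w,a → push 11,13. Stack: [11, 13]
BINARY_OP * → 11 * 13 = 143. Stack: [143]
LOAD_FAST_LOAD_FAST a,b → push 13,3. Stack: [143, 13, 3]
BINARY_OP % → 13 % 3 = 1. Stack: [143, 1]
BINARY_OP * → 143 * 1 = 143. Stack: [143]
STORE_FAST w → w=143. Stack: []
LOAD_FAST b → push 3. Stack: [3]
LOAD_CONST → push 10. Stack: [3, 10]
BINARY_OP - → 3 - 10 = -7. Stack: [-7]
LOAD_CONST → push 4. Stack: [-7, 4]
BINARY_OP + → -7 + 4 = -3. Stack: [-3]
STORE_FAST v → v=-3. Stack: []
LOAD_FAST_LOAD_FAST b,a → push 3,13. Stack: [3, 13]
BINARY_OP - → 3 - 13 = -10. Stack: [-10]
LOAD_FAST_LOAD_FAST v,v → push -3,-3. Stack: [-10, -3, -3]
BINARY_OP + → -3 + -3 = -6. Stack: [-10, -6]
BINARY_OP | → -10 | -6 = -2. Stack: [-2]
STORE_FAST n → n=-2. Stack: []
LOAD_FAST_LOAD_FAST w,a → push 143,13. Stack: [143, 13]
BINARY_OP & → 143 & 13 = 13. Stack: [13]
LOAD_FAST n → push -2. Stack: [13, -2]
BINARY_OP + → 13 + -2 = 11. Stack: [11]
STORE_FAST w → w=11. Stack: []
LOAD_CONST → push 1. Stack: [1]
LOAD_FAST n → push -2. Stack: [1, -2]
BINARY_OP + → 1 + -2 = -1. Stack: [-1]
LOAD_CONST → push 12. Stack: [-1, 12]
BINARY_OP * → -1 * 12 = -12. Stack: [-12]
STORE_FAST n → n=-12. Stack: []
LOAD_FAST_LOAD_FAST w,b → push 11,3. Stack: [11, 3]
BINARY_OP * → 11 * 3 = 33. Stack: [33]
STORE_FAST x → x=33. Stack: []
LOAD_FAST n → push -12. Stack: [-12]
RETURN_VALUE → return -12.

11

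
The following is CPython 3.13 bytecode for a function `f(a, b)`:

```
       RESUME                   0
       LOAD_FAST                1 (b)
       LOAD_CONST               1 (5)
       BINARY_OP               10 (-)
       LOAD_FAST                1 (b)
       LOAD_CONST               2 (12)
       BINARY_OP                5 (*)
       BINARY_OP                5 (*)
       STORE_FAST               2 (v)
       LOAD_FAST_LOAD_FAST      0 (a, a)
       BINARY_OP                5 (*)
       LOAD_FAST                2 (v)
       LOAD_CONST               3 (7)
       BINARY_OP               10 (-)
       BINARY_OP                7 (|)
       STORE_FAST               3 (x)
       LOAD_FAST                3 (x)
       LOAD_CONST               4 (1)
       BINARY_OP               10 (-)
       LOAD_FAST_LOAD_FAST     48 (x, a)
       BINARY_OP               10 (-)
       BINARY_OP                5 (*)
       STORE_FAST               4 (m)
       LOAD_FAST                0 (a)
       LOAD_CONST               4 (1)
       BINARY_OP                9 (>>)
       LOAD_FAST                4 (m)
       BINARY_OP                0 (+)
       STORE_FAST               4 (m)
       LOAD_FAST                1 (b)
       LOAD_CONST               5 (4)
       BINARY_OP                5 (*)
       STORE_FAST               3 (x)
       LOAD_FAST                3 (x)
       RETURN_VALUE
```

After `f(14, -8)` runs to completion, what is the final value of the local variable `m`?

LOAD_FAST b → push -8. Stack: [-8]
LOAD_CONST → push 5. Stack: [-8, 5]
BINARY_OP - → -8 - 5 = -13. Stack: [-13]
LOAD_FAST b → push -8. Stack: [-13, -8]
LOAD_CONST → push 12. Stack: [-13, -8, 12]
BINARY_OP * → -8 * 12 = -96. Stack: [-13, -96]
BINARY_OP * → -13 * -96 = 1248. Stack: [1248]
STORE_FAST v → v=1248. Stack: []
LOAD_FAST_LOAD_FAST a,a → push 14,14. Stack: [14, 14]
BINARY_OP * → 14 * 14 = 196. Stack: [196]
LOAD_FAST v → push 1248. Stack: [196, 1248]
LOAD_CONST → push 7. Stack: [196, 1248, 7]
BINARY_OP - → 1248 - 7 = 1241. Stack: [196, 1241]
BINARY_OP | → 196 | 1241 = 1245. Stack: [1245]
STORE_FAST x → x=1245. Stack: []
LOAD_FAST x → push 1245. Stack: [1245]
LOAD_CONST → push 1. Stack: [1245, 1]
BINARY_OP - → 1245 - 1 = 1244. Stack: [1244]
LOAD_FAST_LOAD_FAST x,a → push 1245,14. Stack: [1244, 1245, 14]
BINARY_OP - → 1245 - 14 = 1231. Stack: [1244, 1231]
BINARY_OP * → 1244 * 1231 = 1531364. Stack: [1531364]
STORE_FAST m → m=1531364. Stack: []
LOAD_FAST a → push 14. Stack: [14]
LOAD_CONST → push 1. Stack: [14, 1]
BINARY_OP >> → 14 >> 1 = 7. Stack: [7]
LOAD_FAST m → push 1531364. Stack: [7, 1531364]
BINARY_OP + → 7 + 1531364 = 1531371. Stack: [1531371]
STORE_FAST m → m=1531371. Stack: []
LOAD_FAST b → push -8. Stack: [-8]
LOAD_CONST → push 4. Stack: [-8, 4]
BINARY_OP * → -8 * 4 = -32. Stack: [-32]
STORE_FAST x → x=-32. Stack: []
LOAD_FAST x → push -32. Stack: [-32]
RETURN_VALUE → return -32.

1531371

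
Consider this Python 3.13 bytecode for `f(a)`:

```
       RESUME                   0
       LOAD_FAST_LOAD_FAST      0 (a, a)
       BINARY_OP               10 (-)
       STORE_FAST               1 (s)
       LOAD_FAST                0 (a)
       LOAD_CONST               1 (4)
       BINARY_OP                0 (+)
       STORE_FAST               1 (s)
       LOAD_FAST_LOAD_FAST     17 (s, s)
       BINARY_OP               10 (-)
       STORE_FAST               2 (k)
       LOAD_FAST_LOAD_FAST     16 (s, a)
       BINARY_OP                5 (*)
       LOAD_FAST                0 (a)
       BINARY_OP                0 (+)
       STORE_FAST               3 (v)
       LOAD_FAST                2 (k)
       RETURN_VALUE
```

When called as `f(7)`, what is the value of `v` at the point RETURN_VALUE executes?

LOAD_FAST_LOAD_FAST a,a → push 7,7. Stack: [7, 7]
BINARY_OP - → 7 - 7 = 0. Stack: [0]
STORE_FAST s → s=0. Stack: []
LOAD_FAST a → push 7. Stack: [7]
LOAD_CONST → push 4. Stack: [7, 4]
BINARY_OP + → 7 + 4 = 11. Stack: [11]
STORE_FAST s → s=11. Stack: []
LOAD_FAST_LOAD_FAST s,s → push 11,11. Stack: [11, 11]
BINARY_OP - → 11 - 11 = 0. Stack: [0]
STORE_FAST k → k=0. Stack: []
LOAD_FAST_LOAD_FAST s,a → push 11,7. Stack: [11, 7]
BINARY_OP * → 11 * 7 = 77. Stack: [77]
LOAD_FAST a → push 7. Stack: [77, 7]
BINARY_OP + → 77 + 7 = 84. Stack: [84]
STORE_FAST v → v=84. Stack: []
LOAD_FAST k → push 0. Stack: [0]
RETURN_VALUE → return 0.

84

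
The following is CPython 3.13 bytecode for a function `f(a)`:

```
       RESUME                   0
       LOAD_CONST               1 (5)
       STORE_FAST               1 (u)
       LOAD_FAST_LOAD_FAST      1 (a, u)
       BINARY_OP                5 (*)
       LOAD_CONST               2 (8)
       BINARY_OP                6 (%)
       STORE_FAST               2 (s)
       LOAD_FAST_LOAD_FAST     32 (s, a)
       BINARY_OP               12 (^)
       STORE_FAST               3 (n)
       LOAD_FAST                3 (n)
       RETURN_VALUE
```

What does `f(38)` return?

LOAD_CONST → push 5. Stack: [5]
STORE_FAST u → u=5. Stack: []
LOAD_FAST_LOAD_FAST a,u → push 38,5. Stack: [38, 5]
BINARY_OP * → 38 * 5 = 190. Stack: [190]
LOAD_CONST → push 8. Stack: [190, 8]
BINARY_OP % → 190 % 8 = 6. Stack: [6]
STORE_FAST s → s=6. Stack: []
LOAD_FAST_LOAD_FAST s,a → push 6,38. Stack: [6, 38]
BINARY_OP ^ → 6 ^ 38 = 32. Stack: [32]
STORE_FAST n → n=32. Stack: []
LOAD_FAST n → push 32. Stack: [32]
RETURN_VALUE → return 32.

32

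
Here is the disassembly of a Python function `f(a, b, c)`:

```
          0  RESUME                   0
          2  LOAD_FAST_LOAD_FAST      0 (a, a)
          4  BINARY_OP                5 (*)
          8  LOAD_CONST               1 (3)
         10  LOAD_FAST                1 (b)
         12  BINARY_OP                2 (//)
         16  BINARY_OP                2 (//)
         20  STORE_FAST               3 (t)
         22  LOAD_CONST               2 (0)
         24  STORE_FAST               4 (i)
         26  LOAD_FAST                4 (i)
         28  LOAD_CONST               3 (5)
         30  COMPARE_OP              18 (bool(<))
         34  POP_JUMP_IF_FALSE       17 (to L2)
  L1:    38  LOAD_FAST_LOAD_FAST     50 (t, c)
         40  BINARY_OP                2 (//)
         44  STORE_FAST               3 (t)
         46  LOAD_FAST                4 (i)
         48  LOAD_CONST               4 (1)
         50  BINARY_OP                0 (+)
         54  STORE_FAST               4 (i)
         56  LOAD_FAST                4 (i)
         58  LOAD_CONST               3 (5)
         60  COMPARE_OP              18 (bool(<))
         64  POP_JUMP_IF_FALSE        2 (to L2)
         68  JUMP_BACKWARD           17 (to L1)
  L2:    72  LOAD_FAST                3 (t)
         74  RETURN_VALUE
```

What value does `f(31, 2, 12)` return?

0

LOAD_FAST_LOAD_FAST a,a → push 31,31
BINARY_OP * → 31 * 31 = 961
LOAD_CONST → push 3
LOAD_FAST b → push 2
BINARY_OP // → 3 // 2 = 1
BINARY_OP // → 961 // 1 = 961
STORE_FAST t → t=961
LOAD_CONST → push 0
STORE_FAST i → i=0
LOAD_FAST i → push 0
LOAD_CONST → push 5
COMPARE_OP bool(<) → 0 vs 5 = True
POP_JUMP_IF_FALSE → pop True; no jump
LOAD_FAST_LOAD_FAST t,c → push 961,12
BINARY_OP // → 961 // 12 = 80
STORE_FAST t → t=80
LOAD_FAST i → push 0
LOAD_CONST → push 1
BINARY_OP + → 0 + 1 = 1
STORE_FAST i → i=1
LOAD_FAST i → push 1
LOAD_CONST → push 5
COMPARE_OP bool(<) → 1 vs 5 = True
POP_JUMP_IF_FALSE → pop True; no jump
LOAD_FAST_LOAD_FAST t,c → push 80,12
BINARY_OP // → 80 // 12 = 6
STORE_FAST t → t=6
LOAD_FAST i → push 1
LOAD_CONST → push 1
BINARY_OP + → 1 + 1 = 2
STORE_FAST i → i=2
LOAD_FAST i → push 2
LOAD_CONST → push 5
COMPARE_OP bool(<) → 2 vs 5 = True
POP_JUMP_IF_FALSE → pop True; no jump
LOAD_FAST_LOAD_FAST t,c → push 6,12
BINARY_OP // → 6 // 12 = 0
STORE_FAST t → t=0
LOAD_FAST i → push 2
LOAD_CONST → push 1
BINARY_OP + → 2 + 1 = 3
STORE_FAST i → i=3
LOAD_FAST i → push 3
LOAD_CONST → push 5
COMPARE_OP bool(<) → 3 vs 5 = True
POP_JUMP_IF_FALSE → pop True; no jump
LOAD_FAST_LOAD_FAST t,c → push 0,12
BINARY_OP // → 0 // 12 = 0
STORE_FAST t → t=0
LOAD_FAST i → push 3
LOAD_CONST → push 1
BINARY_OP + → 3 + 1 = 4
STORE_FAST i → i=4
LOAD_FAST i → push 4
LOAD_CONST → push 5
COMPARE_OP bool(<) → 4 vs 5 = True
POP_JUMP_IF_FALSE → pop True; no jump
LOAD_FAST_LOAD_FAST t,c → push 0,12
BINARY_OP // → 0 // 12 = 0
STORE_FAST t → t=0
LOAD_FAST i → push 4
LOAD_CONST → push 1
BINARY_OP + → 4 + 1 = 5
STORE_FAST i → i=5
LOAD_FAST i → push 5
LOAD_CONST → push 5
COMPARE_OP bool(<) → 5 vs 5 = False
POP_JUMP_IF_FALSE → pop False; jump
LOAD_FAST t → push 0
RETURN_VALUE → return 0.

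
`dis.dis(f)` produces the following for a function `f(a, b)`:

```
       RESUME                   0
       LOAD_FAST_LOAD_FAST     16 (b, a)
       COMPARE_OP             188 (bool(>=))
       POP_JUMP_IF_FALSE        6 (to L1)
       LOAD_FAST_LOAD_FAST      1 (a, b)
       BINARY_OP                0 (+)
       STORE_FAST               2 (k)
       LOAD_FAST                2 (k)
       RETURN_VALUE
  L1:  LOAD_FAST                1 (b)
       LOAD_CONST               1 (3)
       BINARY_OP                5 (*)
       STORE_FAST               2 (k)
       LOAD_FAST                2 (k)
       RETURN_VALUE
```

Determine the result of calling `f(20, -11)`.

LOAD_FAST_LOAD_FAST b,a → push -11,20. Stack: [-11, 20]
COMPARE_OP bool(>=) → -11 vs 20 = False. Stack: [False]
POP_JUMP_IF_FALSE → pop False; jump. Stack: []
LOAD_FAST b → push -11. Stack: [-11]
LOAD_CONST → push 3. Stack: [-11, 3]
BINARY_OP * → -11 * 3 = -33. Stack: [-33]
STORE_FAST k → k=-33. Stack: []
LOAD_FAST k → push -33. Stack: [-33]
RETURN_VALUE → return -33.

-33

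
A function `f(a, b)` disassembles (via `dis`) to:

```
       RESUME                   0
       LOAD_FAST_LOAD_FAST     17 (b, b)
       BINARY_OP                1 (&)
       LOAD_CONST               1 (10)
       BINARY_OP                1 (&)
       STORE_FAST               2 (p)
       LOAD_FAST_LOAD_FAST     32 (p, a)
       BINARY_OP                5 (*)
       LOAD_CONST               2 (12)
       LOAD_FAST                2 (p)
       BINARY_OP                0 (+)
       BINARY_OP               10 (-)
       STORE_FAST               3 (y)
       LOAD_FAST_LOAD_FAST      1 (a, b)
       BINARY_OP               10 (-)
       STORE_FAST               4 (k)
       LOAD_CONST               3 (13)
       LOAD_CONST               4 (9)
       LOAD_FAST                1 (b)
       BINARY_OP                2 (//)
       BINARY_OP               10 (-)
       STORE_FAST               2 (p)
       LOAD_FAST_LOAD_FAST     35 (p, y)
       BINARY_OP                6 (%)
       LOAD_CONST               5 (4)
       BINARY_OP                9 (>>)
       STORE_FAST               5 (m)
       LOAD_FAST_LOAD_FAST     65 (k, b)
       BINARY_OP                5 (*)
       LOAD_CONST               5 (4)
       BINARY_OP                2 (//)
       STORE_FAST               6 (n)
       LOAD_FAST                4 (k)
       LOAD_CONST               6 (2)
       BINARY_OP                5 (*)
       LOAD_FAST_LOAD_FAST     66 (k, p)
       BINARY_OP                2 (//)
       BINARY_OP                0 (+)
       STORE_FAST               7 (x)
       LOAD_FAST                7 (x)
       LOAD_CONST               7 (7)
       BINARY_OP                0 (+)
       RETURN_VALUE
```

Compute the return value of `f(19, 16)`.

LOAD_FAST_LOAD_FAST b,b → push 16,16. Stack: [16, 16]
BINARY_OP & → 16 & 16 = 16. Stack: [16]
LOAD_CONST → push 10. Stack: [16, 10]
BINARY_OP & → 16 & 10 = 0. Stack: [0]
STORE_FAST p → p=0. Stack: []
LOAD_FAST_LOAD_FAST p,a → push 0,19. Stack: [0, 19]
BINARY_OP * → 0 * 19 = 0. Stack: [0]
LOAD_CONST → push 12. Stack: [0, 12]
LOAD_FAST p → push 0. Stack: [0, 12, 0]
BINARY_OP + → 12 + 0 = 12. Stack: [0, 12]
BINARY_OP - → 0 - 12 = -12. Stack: [-12]
STORE_FAST y → y=-12. Stack: []
LOAD_FAST_LOAD_FAST a,b → push 19,16. Stack: [19, 16]
BINARY_OP - → 19 - 16 = 3. Stack: [3]
STORE_FAST k → k=3. Stack: []
LOAD_CONST → push 13. Stack: [13]
LOAD_CONST → push 9. Stack: [13, 9]
LOAD_FAST b → push 16. Stack: [13, 9, 16]
BINARY_OP // → 9 // 16 = 0. Stack: [13, 0]
BINARY_OP - → 13 - 0 = 13. Stack: [13]
STORE_FAST p → p=13. Stack: []
LOAD_FAST_LOAD_FAST p,y → push 13,-12. Stack: [13, -12]
BINARY_OP % → 13 % -12 = -11. Stack: [-11]
LOAD_CONST → push 4. Stack: [-11, 4]
BINARY_OP >> → -11 >> 4 = -1. Stack: [-1]
STORE_FAST m → m=-1. Stack: []
LOAD_FAST_LOAD_FAST k,b → push 3,16. Stack: [3, 16]
BINARY_OP * → 3 * 16 = 48. Stack: [48]
LOAD_CONST → push 4. Stack: [48, 4]
BINARY_OP // → 48 // 4 = 12. Stack: [12]
STORE_FAST n → n=12. Stack: []
LOAD_FAST k → push 3. Stack: [3]
LOAD_CONST → push 2. Stack: [3, 2]
BINARY_OP * → 3 * 2 = 6. Stack: [6]
LOAD_FAST_LOAD_FAST k,p → push 3,13. Stack: [6, 3, 13]
BINARY_OP // → 3 // 13 = 0. Stack: [6, 0]
BINARY_OP + → 6 + 0 = 6. Stack: [6]
STORE_FAST x → x=6. Stack: []
LOAD_FAST x → push 6. Stack: [6]
LOAD_CONST → push 7. Stack: [6, 7]
BINARY_OP + → 6 + 7 = 13. Stack: [13]
RETURN_VALUE → return 13.

13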